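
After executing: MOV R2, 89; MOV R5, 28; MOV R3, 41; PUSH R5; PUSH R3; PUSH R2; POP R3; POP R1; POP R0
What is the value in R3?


Stack trace (top is rightmost):
  MOV R2, 89  → R2 = 89
  MOV R5, 28  → R5 = 28
  MOV R3, 41  → R3 = 41
  PUSH R5  → stack: [28]
  PUSH R3  → stack: [28, 41]
  PUSH R2  → stack: [28, 41, 89]
  POP R3  → R3 = 89, stack: [28, 41]
  POP R1  → R1 = 41, stack: [28]
  POP R0  → R0 = 28, stack: []
Final: R3 = 89

89


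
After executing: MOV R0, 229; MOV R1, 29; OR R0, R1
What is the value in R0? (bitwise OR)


Register state trace:
  MOV R0, 229  → R0 = 229 (0b11100101)
  MOV R1, 29  → R1 = 29 (0b00011101)
  OR R0, R1   → R0 = 229 OR 29 = 253 (0b11111101)
Final: R0 = 253

253


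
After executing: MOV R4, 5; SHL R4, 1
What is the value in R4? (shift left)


Register state trace:
  MOV R4, 5  → R4 = 5
  SHL R4, 1  → R4 = 5 << 1 = 5 * 2^1 = 10
Final: R4 = 10

10


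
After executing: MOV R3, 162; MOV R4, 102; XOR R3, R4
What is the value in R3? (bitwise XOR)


Register state trace:
  MOV R3, 162  → R3 = 162 (0b10100010)
  MOV R4, 102  → R4 = 102 (0b01100110)
  XOR R3, R4  → R3 = 162 XOR 102 = 196 (0b11000100)
Final: R3 = 196

196


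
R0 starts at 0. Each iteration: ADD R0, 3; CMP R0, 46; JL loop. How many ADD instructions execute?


Loop trace (R0 starts at 0, target 46, step 3):
  ADD #1: R0 = 0 + 3 = 3  → 3 < 46, loop
  ADD #2: R0 = 3 + 3 = 6  → 6 < 46, loop
  ADD #3: R0 = 6 + 3 = 9  → 9 < 46, loop
  ADD #4: R0 = 9 + 3 = 12  → 12 < 46, loop
  ADD #5: R0 = 12 + 3 = 15  → 15 < 46, loop
  ADD #6: R0 = 15 + 3 = 18  → 18 < 46, loop
  ADD #7: R0 = 18 + 3 = 21  → 21 < 46, loop
  ADD #8: R0 = 21 + 3 = 24  → 24 < 46, loop
  ADD #9: R0 = 24 + 3 = 27  → 27 < 46, loop
  ADD #10: R0 = 27 + 3 = 30  → 30 < 46, loop
  ADD #11: R0 = 30 + 3 = 33  → 33 < 46, loop
  ADD #12: R0 = 33 + 3 = 36  → 36 < 46, loop
  ADD #13: R0 = 36 + 3 = 39  → 39 < 46, loop
  ADD #14: R0 = 39 + 3 = 42  → 42 < 46, loop
  ADD #15: R0 = 42 + 3 = 45  → 45 < 46, loop
  ADD #16: R0 = 45 + 3 = 48  → 48 >= 46, exit
Total ADD instructions: 16

16


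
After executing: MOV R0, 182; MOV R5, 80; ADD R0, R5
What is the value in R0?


Register state trace:
  MOV R0, 182  → R0 = 182
  MOV R5, 80  → R5 = 80
  ADD R0, R5  → R0 = 182 + 80 = 262
Final: R0 = 262

262


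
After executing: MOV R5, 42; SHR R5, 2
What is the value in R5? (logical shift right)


Register state trace:
  MOV R5, 42  → R5 = 42
  SHR R5, 2  → R5 = 42 >> 2 = 42 // 2^2 = 10
Final: R5 = 10

10


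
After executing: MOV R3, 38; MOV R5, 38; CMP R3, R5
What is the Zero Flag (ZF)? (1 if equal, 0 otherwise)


Register state trace:
  MOV R3, 38  → R3 = 38
  MOV R5, 38  → R5 = 38
  CMP R3, R5  → computes 38 - 38 = 0
  Result is zero, so values are equal
ZF = 1

1


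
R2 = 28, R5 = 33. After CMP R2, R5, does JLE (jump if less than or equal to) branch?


Trace:
  R2 = 28, R5 = 33
  CMP R2, R5  → compares 28 vs 33
  JLE checks: is 28 less than or equal to 33?
  28 < 33, so condition is true
Branch taken: Yes

Yes


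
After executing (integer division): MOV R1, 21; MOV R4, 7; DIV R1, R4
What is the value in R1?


Register state trace:
  MOV R1, 21  → R1 = 21
  MOV R4, 7  → R4 = 7
  DIV R1, R4  → R1 = 21 // 7 = 3
Final: R1 = 3

3


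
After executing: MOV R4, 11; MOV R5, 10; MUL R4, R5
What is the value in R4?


Register state trace:
  MOV R4, 11  → R4 = 11
  MOV R5, 10  → R5 = 10
  MUL R4, R5  → R4 = 11 * 10 = 110
Final: R4 = 110

110


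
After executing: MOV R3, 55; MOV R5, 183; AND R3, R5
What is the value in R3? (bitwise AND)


Register state trace:
  MOV R3, 55  → R3 = 55 (0b00110111)
  MOV R5, 183  → R5 = 183 (0b10110111)
  AND R3, R5  → R3 = 55 AND 183 = 55 (0b00110111)
Final: R3 = 55

55


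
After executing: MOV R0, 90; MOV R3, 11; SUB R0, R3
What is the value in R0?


Register state trace:
  MOV R0, 90  → R0 = 90
  MOV R3, 11  → R3 = 11
  SUB R0, R3  → R0 = 90 - 11 = 79
Final: R0 = 79

79


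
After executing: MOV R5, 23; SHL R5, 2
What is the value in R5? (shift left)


Register state trace:
  MOV R5, 23  → R5 = 23
  SHL R5, 2  → R5 = 23 << 2 = 23 * 2^2 = 92
Final: R5 = 92

92


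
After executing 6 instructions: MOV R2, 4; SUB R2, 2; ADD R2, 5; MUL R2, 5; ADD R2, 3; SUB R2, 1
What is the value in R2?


Register state trace:
  MOV R2, 4  → R2 = 4
  SUB R2, 2  → R2 = 4 - 2 = 2
  ADD R2, 5  → R2 = 2 + 5 = 7
  MUL R2, 5  → R2 = 7 * 5 = 35
  ADD R2, 3  → R2 = 35 + 3 = 38
  SUB R2, 1  → R2 = 38 - 1 = 37
Final: R2 = 37

37


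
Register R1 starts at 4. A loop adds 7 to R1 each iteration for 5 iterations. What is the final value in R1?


Starting value: R1 = 4
  Iter 1: R1 = 4 + 7 = 11
  Iter 2: R1 = 11 + 7 = 18
  Iter 3: R1 = 18 + 7 = 25
  Iter 4: R1 = 25 + 7 = 32
  Iter 5: R1 = 32 + 7 = 39
Final: R1 = 39

39


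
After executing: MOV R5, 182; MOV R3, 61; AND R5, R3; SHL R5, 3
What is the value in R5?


Register state trace:
  MOV R5, 182  → R5 = 182 (0b10110110)
  MOV R3, 61  → R3 = 61 (0b00111101)
  AND R5, R3  → R5 = 182 AND 61 = 52 (0b00110100)
  SHL R5, 3  → R5 = 52 << 3 = 416
Final: R5 = 416

416


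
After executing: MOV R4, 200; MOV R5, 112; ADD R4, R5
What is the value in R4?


Register state trace:
  MOV R4, 200  → R4 = 200
  MOV R5, 112  → R5 = 112
  ADD R4, R5  → R4 = 200 + 112 = 312
Final: R4 = 312

312


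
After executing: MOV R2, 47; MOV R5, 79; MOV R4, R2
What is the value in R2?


Register state trace:
  MOV R2, 47  → R2 = 47
  MOV R5, 79  → R5 = 79
  MOV R4, R2  → R4 = 47
Final: R2 = 47

47


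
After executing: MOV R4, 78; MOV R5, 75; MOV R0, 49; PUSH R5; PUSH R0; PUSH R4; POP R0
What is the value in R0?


Stack trace (top is rightmost):
  MOV R4, 78  → R4 = 78
  MOV R5, 75  → R5 = 75
  MOV R0, 49  → R0 = 49
  PUSH R5  → stack: [75]
  PUSH R0  → stack: [75, 49]
  PUSH R4  → stack: [75, 49, 78]
  POP R0  → R0 = 78, stack: [75, 49]
Final: R0 = 78

78


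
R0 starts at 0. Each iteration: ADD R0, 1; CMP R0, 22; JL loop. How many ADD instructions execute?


Loop trace (R0 starts at 0, target 22, step 1):
  ADD #1: R0 = 0 + 1 = 1  → 1 < 22, loop
  ADD #2: R0 = 1 + 1 = 2  → 2 < 22, loop
  ADD #3: R0 = 2 + 1 = 3  → 3 < 22, loop
  ADD #4: R0 = 3 + 1 = 4  → 4 < 22, loop
  ADD #5: R0 = 4 + 1 = 5  → 5 < 22, loop
  ADD #6: R0 = 5 + 1 = 6  → 6 < 22, loop
  ADD #7: R0 = 6 + 1 = 7  → 7 < 22, loop
  ADD #8: R0 = 7 + 1 = 8  → 8 < 22, loop
  ADD #9: R0 = 8 + 1 = 9  → 9 < 22, loop
  ADD #10: R0 = 9 + 1 = 10  → 10 < 22, loop
  ADD #11: R0 = 10 + 1 = 11  → 11 < 22, loop
  ADD #12: R0 = 11 + 1 = 12  → 12 < 22, loop
  ADD #13: R0 = 12 + 1 = 13  → 13 < 22, loop
  ADD #14: R0 = 13 + 1 = 14  → 14 < 22, loop
  ADD #15: R0 = 14 + 1 = 15  → 15 < 22, loop
  ADD #16: R0 = 15 + 1 = 16  → 16 < 22, loop
  ADD #17: R0 = 16 + 1 = 17  → 17 < 22, loop
  ADD #18: R0 = 17 + 1 = 18  → 18 < 22, loop
  ADD #19: R0 = 18 + 1 = 19  → 19 < 22, loop
  ADD #20: R0 = 19 + 1 = 20  → 20 < 22, loop
  ADD #21: R0 = 20 + 1 = 21  → 21 < 22, loop
  ADD #22: R0 = 21 + 1 = 22  → 22 >= 22, exit
Total ADD instructions: 22

22


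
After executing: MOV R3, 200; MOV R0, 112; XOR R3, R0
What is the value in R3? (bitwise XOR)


Register state trace:
  MOV R3, 200  → R3 = 200 (0b11001000)
  MOV R0, 112  → R0 = 112 (0b01110000)
  XOR R3, R0  → R3 = 200 XOR 112 = 184 (0b10111000)
Final: R3 = 184

184


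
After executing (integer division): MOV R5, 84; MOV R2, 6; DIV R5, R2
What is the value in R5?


Register state trace:
  MOV R5, 84  → R5 = 84
  MOV R2, 6  → R2 = 6
  DIV R5, R2  → R5 = 84 // 6 = 14
Final: R5 = 14

14


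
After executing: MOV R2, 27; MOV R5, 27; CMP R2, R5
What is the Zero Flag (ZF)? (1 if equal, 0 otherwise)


Register state trace:
  MOV R2, 27  → R2 = 27
  MOV R5, 27  → R5 = 27
  CMP R2, R5  → computes 27 - 27 = 0
  Result is zero, so values are equal
ZF = 1

1


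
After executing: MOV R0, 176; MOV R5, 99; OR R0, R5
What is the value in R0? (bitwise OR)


Register state trace:
  MOV R0, 176  → R0 = 176 (0b10110000)
  MOV R5, 99  → R5 = 99 (0b01100011)
  OR R0, R5   → R0 = 176 OR 99 = 243 (0b11110011)
Final: R0 = 243

243


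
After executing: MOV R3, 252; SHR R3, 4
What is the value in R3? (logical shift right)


Register state trace:
  MOV R3, 252  → R3 = 252
  SHR R3, 4  → R3 = 252 >> 4 = 252 // 2^4 = 15
Final: R3 = 15

15


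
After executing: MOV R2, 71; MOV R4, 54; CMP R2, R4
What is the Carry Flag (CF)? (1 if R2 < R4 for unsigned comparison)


Register state trace:
  MOV R2, 71  → R2 = 71
  MOV R4, 54  → R4 = 54
  CMP R2, R4  → unsigned 71 - 54: no borrow
  71 >= 54, so CF = 0
CF = 0

0


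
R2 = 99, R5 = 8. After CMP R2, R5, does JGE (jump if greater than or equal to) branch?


Trace:
  R2 = 99, R5 = 8
  CMP R2, R5  → compares 99 vs 8
  JGE checks: is 99 greater than or equal to 8?
  99 > 8, so condition is true
Branch taken: Yes

Yes


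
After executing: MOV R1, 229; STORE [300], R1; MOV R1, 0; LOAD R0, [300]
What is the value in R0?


Register and memory trace:
  MOV R1, 229  → R1 = 229
  STORE [300], R1  → mem[300] = 229
  MOV R1, 0  → R1 = 0
  LOAD R0, [300]  → R0 = mem[300] = 229
Final: R0 = 229

229


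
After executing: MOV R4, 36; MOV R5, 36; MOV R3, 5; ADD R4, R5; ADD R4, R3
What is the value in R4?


Register state trace:
  MOV R4, 36  → R4 = 36
  MOV R5, 36  → R5 = 36
  MOV R3, 5  → R3 = 5
  ADD R4, R5  → R4 = 36 + 36 = 72
  ADD R4, R3  → R4 = 72 + 5 = 77
Final: R4 = 77

77


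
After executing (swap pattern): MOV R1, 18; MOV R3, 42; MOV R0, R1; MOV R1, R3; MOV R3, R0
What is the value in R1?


Register state trace (swap pattern):
  MOV R1, 18  → R1 = 18
  MOV R3, 42  → R3 = 42
  MOV R0, R1  → R0 = 18  (save R1)
  MOV R1, R3  → R1 = 42  (R1 gets R3's value)
  MOV R3, R0  → R3 = 18  (R3 gets saved value)
Final: R1 = 42

42


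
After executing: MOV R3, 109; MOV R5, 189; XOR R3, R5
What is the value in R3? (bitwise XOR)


Register state trace:
  MOV R3, 109  → R3 = 109 (0b01101101)
  MOV R5, 189  → R5 = 189 (0b10111101)
  XOR R3, R5  → R3 = 109 XOR 189 = 208 (0b11010000)
Final: R3 = 208

208


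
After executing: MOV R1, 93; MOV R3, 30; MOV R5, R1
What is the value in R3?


Register state trace:
  MOV R1, 93  → R1 = 93
  MOV R3, 30  → R3 = 30
  MOV R5, R1  → R5 = 93
Final: R3 = 30

30


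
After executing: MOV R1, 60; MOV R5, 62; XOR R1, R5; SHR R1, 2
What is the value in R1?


Register state trace:
  MOV R1, 60  → R1 = 60 (0b00111100)
  MOV R5, 62  → R5 = 62 (0b00111110)
  XOR R1, R5  → R1 = 60 XOR 62 = 2 (0b00000010)
  SHR R1, 2  → R1 = 2 >> 2 = 0
Final: R1 = 0

0


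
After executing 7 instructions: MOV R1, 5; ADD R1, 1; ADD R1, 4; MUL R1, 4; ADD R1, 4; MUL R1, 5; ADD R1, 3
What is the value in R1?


Register state trace:
  MOV R1, 5  → R1 = 5
  ADD R1, 1  → R1 = 5 + 1 = 6
  ADD R1, 4  → R1 = 6 + 4 = 10
  MUL R1, 4  → R1 = 10 * 4 = 40
  ADD R1, 4  → R1 = 40 + 4 = 44
  MUL R1, 5  → R1 = 44 * 5 = 220
  ADD R1, 3  → R1 = 220 + 3 = 223
Final: R1 = 223

223


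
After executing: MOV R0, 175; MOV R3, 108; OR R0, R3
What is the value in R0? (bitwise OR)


Register state trace:
  MOV R0, 175  → R0 = 175 (0b10101111)
  MOV R3, 108  → R3 = 108 (0b01101100)
  OR R0, R3   → R0 = 175 OR 108 = 239 (0b11101111)
Final: R0 = 239

239


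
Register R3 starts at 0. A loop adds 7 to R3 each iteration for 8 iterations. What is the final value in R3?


Starting value: R3 = 0
  Iter 1: R3 = 0 + 7 = 7
  Iter 2: R3 = 7 + 7 = 14
  Iter 3: R3 = 14 + 7 = 21
  Iter 4: R3 = 21 + 7 = 28
  Iter 5: R3 = 28 + 7 = 35
  Iter 6: R3 = 35 + 7 = 42
  Iter 7: R3 = 42 + 7 = 49
  Iter 8: R3 = 49 + 7 = 56
Final: R3 = 56

56


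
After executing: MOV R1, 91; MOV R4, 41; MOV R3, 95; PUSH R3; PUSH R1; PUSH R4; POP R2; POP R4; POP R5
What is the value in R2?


Stack trace (top is rightmost):
  MOV R1, 91  → R1 = 91
  MOV R4, 41  → R4 = 41
  MOV R3, 95  → R3 = 95
  PUSH R3  → stack: [95]
  PUSH R1  → stack: [95, 91]
  PUSH R4  → stack: [95, 91, 41]
  POP R2  → R2 = 41, stack: [95, 91]
  POP R4  → R4 = 91, stack: [95]
  POP R5  → R5 = 95, stack: []
Final: R2 = 41

41


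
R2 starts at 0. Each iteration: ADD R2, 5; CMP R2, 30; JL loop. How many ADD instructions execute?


Loop trace (R2 starts at 0, target 30, step 5):
  ADD #1: R2 = 0 + 5 = 5  → 5 < 30, loop
  ADD #2: R2 = 5 + 5 = 10  → 10 < 30, loop
  ADD #3: R2 = 10 + 5 = 15  → 15 < 30, loop
  ADD #4: R2 = 15 + 5 = 20  → 20 < 30, loop
  ADD #5: R2 = 20 + 5 = 25  → 25 < 30, loop
  ADD #6: R2 = 25 + 5 = 30  → 30 >= 30, exit
Total ADD instructions: 6

6


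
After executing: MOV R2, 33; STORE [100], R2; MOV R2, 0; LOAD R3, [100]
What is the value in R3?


Register and memory trace:
  MOV R2, 33  → R2 = 33
  STORE [100], R2  → mem[100] = 33
  MOV R2, 0  → R2 = 0
  LOAD R3, [100]  → R3 = mem[100] = 33
Final: R3 = 33

33


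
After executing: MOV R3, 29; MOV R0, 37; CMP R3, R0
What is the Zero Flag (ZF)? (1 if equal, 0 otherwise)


Register state trace:
  MOV R3, 29  → R3 = 29
  MOV R0, 37  → R0 = 37
  CMP R3, R0  → computes 29 - 37 = -8
  Result is nonzero, so values are not equal
ZF = 0

0


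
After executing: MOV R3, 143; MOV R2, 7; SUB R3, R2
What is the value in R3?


Register state trace:
  MOV R3, 143  → R3 = 143
  MOV R2, 7  → R2 = 7
  SUB R3, R2  → R3 = 143 - 7 = 136
Final: R3 = 136

136


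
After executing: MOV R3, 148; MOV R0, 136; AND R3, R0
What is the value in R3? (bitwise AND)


Register state trace:
  MOV R3, 148  → R3 = 148 (0b10010100)
  MOV R0, 136  → R0 = 136 (0b10001000)
  AND R3, R0  → R3 = 148 AND 136 = 128 (0b10000000)
Final: R3 = 128

128


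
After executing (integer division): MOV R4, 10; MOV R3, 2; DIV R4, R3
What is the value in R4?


Register state trace:
  MOV R4, 10  → R4 = 10
  MOV R3, 2  → R3 = 2
  DIV R4, R3  → R4 = 10 // 2 = 5
Final: R4 = 5

5


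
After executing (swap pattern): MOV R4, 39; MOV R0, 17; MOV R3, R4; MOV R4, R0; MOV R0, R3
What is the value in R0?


Register state trace (swap pattern):
  MOV R4, 39  → R4 = 39
  MOV R0, 17  → R0 = 17
  MOV R3, R4  → R3 = 39  (save R4)
  MOV R4, R0  → R4 = 17  (R4 gets R0's value)
  MOV R0, R3  → R0 = 39  (R0 gets saved value)
Final: R0 = 39

39


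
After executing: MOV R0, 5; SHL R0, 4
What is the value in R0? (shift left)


Register state trace:
  MOV R0, 5  → R0 = 5
  SHL R0, 4  → R0 = 5 << 4 = 5 * 2^4 = 80
Final: R0 = 80

80


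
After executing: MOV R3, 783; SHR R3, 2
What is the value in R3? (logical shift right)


Register state trace:
  MOV R3, 783  → R3 = 783
  SHR R3, 2  → R3 = 783 >> 2 = 783 // 2^2 = 195
Final: R3 = 195

195


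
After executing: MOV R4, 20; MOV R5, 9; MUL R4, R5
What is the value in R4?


Register state trace:
  MOV R4, 20  → R4 = 20
  MOV R5, 9  → R5 = 9
  MUL R4, R5  → R4 = 20 * 9 = 180
Final: R4 = 180

180


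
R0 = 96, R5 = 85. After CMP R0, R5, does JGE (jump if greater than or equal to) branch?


Trace:
  R0 = 96, R5 = 85
  CMP R0, R5  → compares 96 vs 85
  JGE checks: is 96 greater than or equal to 85?
  96 > 85, so condition is true
Branch taken: Yes

Yes


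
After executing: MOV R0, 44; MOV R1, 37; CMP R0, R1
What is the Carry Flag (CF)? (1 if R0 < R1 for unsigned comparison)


Register state trace:
  MOV R0, 44  → R0 = 44
  MOV R1, 37  → R1 = 37
  CMP R0, R1  → unsigned 44 - 37: no borrow
  44 >= 37, so CF = 0
CF = 0

0


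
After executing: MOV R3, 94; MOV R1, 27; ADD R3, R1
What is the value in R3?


Register state trace:
  MOV R3, 94  → R3 = 94
  MOV R1, 27  → R1 = 27
  ADD R3, R1  → R3 = 94 + 27 = 121
Final: R3 = 121

121


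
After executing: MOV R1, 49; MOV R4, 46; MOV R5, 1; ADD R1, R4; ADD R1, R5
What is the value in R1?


Register state trace:
  MOV R1, 49  → R1 = 49
  MOV R4, 46  → R4 = 46
  MOV R5, 1  → R5 = 1
  ADD R1, R4  → R1 = 49 + 46 = 95
  ADD R1, R5  → R1 = 95 + 1 = 96
Final: R1 = 96

96


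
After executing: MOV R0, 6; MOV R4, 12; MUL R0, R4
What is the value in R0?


Register state trace:
  MOV R0, 6  → R0 = 6
  MOV R4, 12  → R4 = 12
  MUL R0, R4  → R0 = 6 * 12 = 72
Final: R0 = 72

72


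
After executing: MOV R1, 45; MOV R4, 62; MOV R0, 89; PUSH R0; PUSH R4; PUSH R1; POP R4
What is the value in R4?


Stack trace (top is rightmost):
  MOV R1, 45  → R1 = 45
  MOV R4, 62  → R4 = 62
  MOV R0, 89  → R0 = 89
  PUSH R0  → stack: [89]
  PUSH R4  → stack: [89, 62]
  PUSH R1  → stack: [89, 62, 45]
  POP R4  → R4 = 45, stack: [89, 62]
Final: R4 = 45

45


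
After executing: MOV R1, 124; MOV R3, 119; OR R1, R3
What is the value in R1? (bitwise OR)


Register state trace:
  MOV R1, 124  → R1 = 124 (0b01111100)
  MOV R3, 119  → R3 = 119 (0b01110111)
  OR R1, R3   → R1 = 124 OR 119 = 127 (0b01111111)
Final: R1 = 127

127


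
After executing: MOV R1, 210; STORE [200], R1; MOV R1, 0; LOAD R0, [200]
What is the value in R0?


Register and memory trace:
  MOV R1, 210  → R1 = 210
  STORE [200], R1  → mem[200] = 210
  MOV R1, 0  → R1 = 0
  LOAD R0, [200]  → R0 = mem[200] = 210
Final: R0 = 210

210


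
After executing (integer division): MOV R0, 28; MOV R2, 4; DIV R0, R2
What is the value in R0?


Register state trace:
  MOV R0, 28  → R0 = 28
  MOV R2, 4  → R2 = 4
  DIV R0, R2  → R0 = 28 // 4 = 7
Final: R0 = 7

7


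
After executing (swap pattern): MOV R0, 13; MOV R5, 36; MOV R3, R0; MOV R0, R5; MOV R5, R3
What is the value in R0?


Register state trace (swap pattern):
  MOV R0, 13  → R0 = 13
  MOV R5, 36  → R5 = 36
  MOV R3, R0  → R3 = 13  (save R0)
  MOV R0, R5  → R0 = 36  (R0 gets R5's value)
  MOV R5, R3  → R5 = 13  (R5 gets saved value)
Final: R0 = 36

36


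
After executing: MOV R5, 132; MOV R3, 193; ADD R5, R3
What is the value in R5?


Register state trace:
  MOV R5, 132  → R5 = 132
  MOV R3, 193  → R3 = 193
  ADD R5, R3  → R5 = 132 + 193 = 325
Final: R5 = 325

325


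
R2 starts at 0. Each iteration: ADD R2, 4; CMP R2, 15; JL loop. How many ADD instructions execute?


Loop trace (R2 starts at 0, target 15, step 4):
  ADD #1: R2 = 0 + 4 = 4  → 4 < 15, loop
  ADD #2: R2 = 4 + 4 = 8  → 8 < 15, loop
  ADD #3: R2 = 8 + 4 = 12  → 12 < 15, loop
  ADD #4: R2 = 12 + 4 = 16  → 16 >= 15, exit
Total ADD instructions: 4

4


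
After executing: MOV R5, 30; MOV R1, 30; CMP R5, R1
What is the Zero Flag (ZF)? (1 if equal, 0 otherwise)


Register state trace:
  MOV R5, 30  → R5 = 30
  MOV R1, 30  → R1 = 30
  CMP R5, R1  → computes 30 - 30 = 0
  Result is zero, so values are equal
ZF = 1

1


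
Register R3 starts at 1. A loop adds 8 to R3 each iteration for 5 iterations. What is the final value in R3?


Starting value: R3 = 1
  Iter 1: R3 = 1 + 8 = 9
  Iter 2: R3 = 9 + 8 = 17
  Iter 3: R3 = 17 + 8 = 25
  Iter 4: R3 = 25 + 8 = 33
  Iter 5: R3 = 33 + 8 = 41
Final: R3 = 41

41


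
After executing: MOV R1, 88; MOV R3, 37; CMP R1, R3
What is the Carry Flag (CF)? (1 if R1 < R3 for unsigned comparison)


Register state trace:
  MOV R1, 88  → R1 = 88
  MOV R3, 37  → R3 = 37
  CMP R1, R3  → unsigned 88 - 37: no borrow
  88 >= 37, so CF = 0
CF = 0

0


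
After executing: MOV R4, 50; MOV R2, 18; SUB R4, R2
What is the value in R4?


Register state trace:
  MOV R4, 50  → R4 = 50
  MOV R2, 18  → R2 = 18
  SUB R4, R2  → R4 = 50 - 18 = 32
Final: R4 = 32

32


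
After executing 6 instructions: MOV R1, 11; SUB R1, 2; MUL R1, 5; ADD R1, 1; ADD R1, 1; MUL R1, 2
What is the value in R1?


Register state trace:
  MOV R1, 11  → R1 = 11
  SUB R1, 2  → R1 = 11 - 2 = 9
  MUL R1, 5  → R1 = 9 * 5 = 45
  ADD R1, 1  → R1 = 45 + 1 = 46
  ADD R1, 1  → R1 = 46 + 1 = 47
  MUL R1, 2  → R1 = 47 * 2 = 94
Final: R1 = 94

94


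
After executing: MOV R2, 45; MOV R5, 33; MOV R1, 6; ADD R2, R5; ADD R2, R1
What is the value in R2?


Register state trace:
  MOV R2, 45  → R2 = 45
  MOV R5, 33  → R5 = 33
  MOV R1, 6  → R1 = 6
  ADD R2, R5  → R2 = 45 + 33 = 78
  ADD R2, R1  → R2 = 78 + 6 = 84
Final: R2 = 84

84


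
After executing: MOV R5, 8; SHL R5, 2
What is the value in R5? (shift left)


Register state trace:
  MOV R5, 8  → R5 = 8
  SHL R5, 2  → R5 = 8 << 2 = 8 * 2^2 = 32
Final: R5 = 32

32


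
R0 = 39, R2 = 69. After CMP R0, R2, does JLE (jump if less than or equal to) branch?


Trace:
  R0 = 39, R2 = 69
  CMP R0, R2  → compares 39 vs 69
  JLE checks: is 39 less than or equal to 69?
  39 < 69, so condition is true
Branch taken: Yes

Yes


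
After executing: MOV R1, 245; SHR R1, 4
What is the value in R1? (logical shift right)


Register state trace:
  MOV R1, 245  → R1 = 245
  SHR R1, 4  → R1 = 245 >> 4 = 245 // 2^4 = 15
Final: R1 = 15

15


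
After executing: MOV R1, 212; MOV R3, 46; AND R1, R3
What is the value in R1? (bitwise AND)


Register state trace:
  MOV R1, 212  → R1 = 212 (0b11010100)
  MOV R3, 46  → R3 = 46 (0b00101110)
  AND R1, R3  → R1 = 212 AND 46 = 4 (0b00000100)
Final: R1 = 4

4


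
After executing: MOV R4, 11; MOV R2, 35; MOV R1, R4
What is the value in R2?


Register state trace:
  MOV R4, 11  → R4 = 11
  MOV R2, 35  → R2 = 35
  MOV R1, R4  → R1 = 11
Final: R2 = 35

35


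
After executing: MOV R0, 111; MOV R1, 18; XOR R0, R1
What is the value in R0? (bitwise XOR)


Register state trace:
  MOV R0, 111  → R0 = 111 (0b01101111)
  MOV R1, 18  → R1 = 18 (0b00010010)
  XOR R0, R1  → R0 = 111 XOR 18 = 125 (0b01111101)
Final: R0 = 125

125


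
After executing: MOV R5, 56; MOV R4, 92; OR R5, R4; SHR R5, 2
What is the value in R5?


Register state trace:
  MOV R5, 56  → R5 = 56 (0b00111000)
  MOV R4, 92  → R4 = 92 (0b01011100)
  OR R5, R4  → R5 = 56 OR 92 = 124 (0b01111100)
  SHR R5, 2  → R5 = 124 >> 2 = 31
Final: R5 = 31

31


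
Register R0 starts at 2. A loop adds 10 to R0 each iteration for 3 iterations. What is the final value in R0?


Starting value: R0 = 2
  Iter 1: R0 = 2 + 10 = 12
  Iter 2: R0 = 12 + 10 = 22
  Iter 3: R0 = 22 + 10 = 32
Final: R0 = 32

32


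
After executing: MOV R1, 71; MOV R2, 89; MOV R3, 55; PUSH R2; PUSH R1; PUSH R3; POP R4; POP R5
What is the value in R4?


Stack trace (top is rightmost):
  MOV R1, 71  → R1 = 71
  MOV R2, 89  → R2 = 89
  MOV R3, 55  → R3 = 55
  PUSH R2  → stack: [89]
  PUSH R1  → stack: [89, 71]
  PUSH R3  → stack: [89, 71, 55]
  POP R4  → R4 = 55, stack: [89, 71]
  POP R5  → R5 = 71, stack: [89]
Final: R4 = 55

55


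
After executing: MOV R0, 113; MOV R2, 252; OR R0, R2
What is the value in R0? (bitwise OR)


Register state trace:
  MOV R0, 113  → R0 = 113 (0b01110001)
  MOV R2, 252  → R2 = 252 (0b11111100)
  OR R0, R2   → R0 = 113 OR 252 = 253 (0b11111101)
Final: R0 = 253

253


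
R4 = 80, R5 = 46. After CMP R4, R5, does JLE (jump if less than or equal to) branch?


Trace:
  R4 = 80, R5 = 46
  CMP R4, R5  → compares 80 vs 46
  JLE checks: is 80 less than or equal to 46?
  80 > 46, so condition is false
Branch taken: No

No


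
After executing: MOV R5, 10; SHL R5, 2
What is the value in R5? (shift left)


Register state trace:
  MOV R5, 10  → R5 = 10
  SHL R5, 2  → R5 = 10 << 2 = 10 * 2^2 = 40
Final: R5 = 40

40


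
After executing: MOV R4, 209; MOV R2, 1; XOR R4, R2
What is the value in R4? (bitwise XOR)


Register state trace:
  MOV R4, 209  → R4 = 209 (0b11010001)
  MOV R2, 1  → R2 = 1 (0b00000001)
  XOR R4, R2  → R4 = 209 XOR 1 = 208 (0b11010000)
Final: R4 = 208

208


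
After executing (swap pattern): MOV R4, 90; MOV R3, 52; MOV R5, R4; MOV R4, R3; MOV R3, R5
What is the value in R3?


Register state trace (swap pattern):
  MOV R4, 90  → R4 = 90
  MOV R3, 52  → R3 = 52
  MOV R5, R4  → R5 = 90  (save R4)
  MOV R4, R3  → R4 = 52  (R4 gets R3's value)
  MOV R3, R5  → R3 = 90  (R3 gets saved value)
Final: R3 = 90

90


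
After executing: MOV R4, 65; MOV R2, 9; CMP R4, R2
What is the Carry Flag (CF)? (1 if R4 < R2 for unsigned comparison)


Register state trace:
  MOV R4, 65  → R4 = 65
  MOV R2, 9  → R2 = 9
  CMP R4, R2  → unsigned 65 - 9: no borrow
  65 >= 9, so CF = 0
CF = 0

0


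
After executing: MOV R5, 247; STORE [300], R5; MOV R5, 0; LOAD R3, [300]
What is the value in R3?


Register and memory trace:
  MOV R5, 247  → R5 = 247
  STORE [300], R5  → mem[300] = 247
  MOV R5, 0  → R5 = 0
  LOAD R3, [300]  → R3 = mem[300] = 247
Final: R3 = 247

247


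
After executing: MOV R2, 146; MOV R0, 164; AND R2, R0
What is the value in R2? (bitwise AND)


Register state trace:
  MOV R2, 146  → R2 = 146 (0b10010010)
  MOV R0, 164  → R0 = 164 (0b10100100)
  AND R2, R0  → R2 = 146 AND 164 = 128 (0b10000000)
Final: R2 = 128

128


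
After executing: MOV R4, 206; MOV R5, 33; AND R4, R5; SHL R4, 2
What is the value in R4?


Register state trace:
  MOV R4, 206  → R4 = 206 (0b11001110)
  MOV R5, 33  → R5 = 33 (0b00100001)
  AND R4, R5  → R4 = 206 AND 33 = 0 (0b00000000)
  SHL R4, 2  → R4 = 0 << 2 = 0
Final: R4 = 0

0


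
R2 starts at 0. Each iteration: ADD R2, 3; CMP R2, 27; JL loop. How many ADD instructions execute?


Loop trace (R2 starts at 0, target 27, step 3):
  ADD #1: R2 = 0 + 3 = 3  → 3 < 27, loop
  ADD #2: R2 = 3 + 3 = 6  → 6 < 27, loop
  ADD #3: R2 = 6 + 3 = 9  → 9 < 27, loop
  ADD #4: R2 = 9 + 3 = 12  → 12 < 27, loop
  ADD #5: R2 = 12 + 3 = 15  → 15 < 27, loop
  ADD #6: R2 = 15 + 3 = 18  → 18 < 27, loop
  ADD #7: R2 = 18 + 3 = 21  → 21 < 27, loop
  ADD #8: R2 = 21 + 3 = 24  → 24 < 27, loop
  ADD #9: R2 = 24 + 3 = 27  → 27 >= 27, exit
Total ADD instructions: 9

9


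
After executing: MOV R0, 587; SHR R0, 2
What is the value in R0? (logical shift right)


Register state trace:
  MOV R0, 587  → R0 = 587
  SHR R0, 2  → R0 = 587 >> 2 = 587 // 2^2 = 146
Final: R0 = 146

146


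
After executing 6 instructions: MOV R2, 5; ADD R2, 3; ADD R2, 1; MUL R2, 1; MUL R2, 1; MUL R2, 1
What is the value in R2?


Register state trace:
  MOV R2, 5  → R2 = 5
  ADD R2, 3  → R2 = 5 + 3 = 8
  ADD R2, 1  → R2 = 8 + 1 = 9
  MUL R2, 1  → R2 = 9 * 1 = 9
  MUL R2, 1  → R2 = 9 * 1 = 9
  MUL R2, 1  → R2 = 9 * 1 = 9
Final: R2 = 9

9


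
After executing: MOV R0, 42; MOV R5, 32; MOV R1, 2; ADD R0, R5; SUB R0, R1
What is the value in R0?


Register state trace:
  MOV R0, 42  → R0 = 42
  MOV R5, 32  → R5 = 32
  MOV R1, 2  → R1 = 2
  ADD R0, R5  → R0 = 42 + 32 = 74
  SUB R0, R1  → R0 = 74 - 2 = 72
Final: R0 = 72

72


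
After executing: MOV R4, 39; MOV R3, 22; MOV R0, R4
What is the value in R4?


Register state trace:
  MOV R4, 39  → R4 = 39
  MOV R3, 22  → R3 = 22
  MOV R0, R4  → R0 = 39
Final: R4 = 39

39


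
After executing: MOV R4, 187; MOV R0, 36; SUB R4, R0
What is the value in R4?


Register state trace:
  MOV R4, 187  → R4 = 187
  MOV R0, 36  → R0 = 36
  SUB R4, R0  → R4 = 187 - 36 = 151
Final: R4 = 151

151


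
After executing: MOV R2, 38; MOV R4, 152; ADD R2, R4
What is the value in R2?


Register state trace:
  MOV R2, 38  → R2 = 38
  MOV R4, 152  → R4 = 152
  ADD R2, R4  → R2 = 38 + 152 = 190
Final: R2 = 190

190


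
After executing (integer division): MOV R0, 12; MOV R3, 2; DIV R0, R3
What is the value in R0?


Register state trace:
  MOV R0, 12  → R0 = 12
  MOV R3, 2  → R3 = 2
  DIV R0, R3  → R0 = 12 // 2 = 6
Final: R0 = 6

6


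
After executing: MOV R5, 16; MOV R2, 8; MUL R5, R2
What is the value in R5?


Register state trace:
  MOV R5, 16  → R5 = 16
  MOV R2, 8  → R2 = 8
  MUL R5, R2  → R5 = 16 * 8 = 128
Final: R5 = 128

128


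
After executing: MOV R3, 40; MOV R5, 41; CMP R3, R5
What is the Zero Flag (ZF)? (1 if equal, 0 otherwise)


Register state trace:
  MOV R3, 40  → R3 = 40
  MOV R5, 41  → R5 = 41
  CMP R3, R5  → computes 40 - 41 = -1
  Result is nonzero, so values are not equal
ZF = 0

0


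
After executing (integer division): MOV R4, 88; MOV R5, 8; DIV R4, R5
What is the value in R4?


Register state trace:
  MOV R4, 88  → R4 = 88
  MOV R5, 8  → R5 = 8
  DIV R4, R5  → R4 = 88 // 8 = 11
Final: R4 = 11

11


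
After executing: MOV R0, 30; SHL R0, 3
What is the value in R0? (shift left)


Register state trace:
  MOV R0, 30  → R0 = 30
  SHL R0, 3  → R0 = 30 << 3 = 30 * 2^3 = 240
Final: R0 = 240

240


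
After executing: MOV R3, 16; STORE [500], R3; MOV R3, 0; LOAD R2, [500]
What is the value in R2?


Register and memory trace:
  MOV R3, 16  → R3 = 16
  STORE [500], R3  → mem[500] = 16
  MOV R3, 0  → R3 = 0
  LOAD R2, [500]  → R2 = mem[500] = 16
Final: R2 = 16

16


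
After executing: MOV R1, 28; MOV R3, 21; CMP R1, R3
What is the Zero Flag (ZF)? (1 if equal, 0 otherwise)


Register state trace:
  MOV R1, 28  → R1 = 28
  MOV R3, 21  → R3 = 21
  CMP R1, R3  → computes 28 - 21 = 7
  Result is nonzero, so values are not equal
ZF = 0

0


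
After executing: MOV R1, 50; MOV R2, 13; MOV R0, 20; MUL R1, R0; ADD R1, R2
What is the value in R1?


Register state trace:
  MOV R1, 50  → R1 = 50
  MOV R2, 13  → R2 = 13
  MOV R0, 20  → R0 = 20
  MUL R1, R0  → R1 = 50 * 20 = 1000
  ADD R1, R2  → R1 = 1000 + 13 = 1013
Final: R1 = 1013

1013


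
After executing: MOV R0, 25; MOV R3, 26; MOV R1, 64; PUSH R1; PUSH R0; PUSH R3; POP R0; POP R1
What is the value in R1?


Stack trace (top is rightmost):
  MOV R0, 25  → R0 = 25
  MOV R3, 26  → R3 = 26
  MOV R1, 64  → R1 = 64
  PUSH R1  → stack: [64]
  PUSH R0  → stack: [64, 25]
  PUSH R3  → stack: [64, 25, 26]
  POP R0  → R0 = 26, stack: [64, 25]
  POP R1  → R1 = 25, stack: [64]
Final: R1 = 25

25


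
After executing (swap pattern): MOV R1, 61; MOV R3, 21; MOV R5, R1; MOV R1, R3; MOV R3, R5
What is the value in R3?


Register state trace (swap pattern):
  MOV R1, 61  → R1 = 61
  MOV R3, 21  → R3 = 21
  MOV R5, R1  → R5 = 61  (save R1)
  MOV R1, R3  → R1 = 21  (R1 gets R3's value)
  MOV R3, R5  → R3 = 61  (R3 gets saved value)
Final: R3 = 61

61


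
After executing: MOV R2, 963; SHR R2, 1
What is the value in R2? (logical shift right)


Register state trace:
  MOV R2, 963  → R2 = 963
  SHR R2, 1  → R2 = 963 >> 1 = 963 // 2^1 = 481
Final: R2 = 481

481


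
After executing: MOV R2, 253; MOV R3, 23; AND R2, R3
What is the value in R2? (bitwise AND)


Register state trace:
  MOV R2, 253  → R2 = 253 (0b11111101)
  MOV R3, 23  → R3 = 23 (0b00010111)
  AND R2, R3  → R2 = 253 AND 23 = 21 (0b00010101)
Final: R2 = 21

21


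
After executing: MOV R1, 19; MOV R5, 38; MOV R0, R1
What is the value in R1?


Register state trace:
  MOV R1, 19  → R1 = 19
  MOV R5, 38  → R5 = 38
  MOV R0, R1  → R0 = 19
Final: R1 = 19

19


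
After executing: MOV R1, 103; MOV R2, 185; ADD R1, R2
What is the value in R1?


Register state trace:
  MOV R1, 103  → R1 = 103
  MOV R2, 185  → R2 = 185
  ADD R1, R2  → R1 = 103 + 185 = 288
Final: R1 = 288

288


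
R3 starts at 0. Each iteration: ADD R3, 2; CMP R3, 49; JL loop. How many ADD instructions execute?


Loop trace (R3 starts at 0, target 49, step 2):
  ADD #1: R3 = 0 + 2 = 2  → 2 < 49, loop
  ADD #2: R3 = 2 + 2 = 4  → 4 < 49, loop
  ADD #3: R3 = 4 + 2 = 6  → 6 < 49, loop
  ADD #4: R3 = 6 + 2 = 8  → 8 < 49, loop
  ADD #5: R3 = 8 + 2 = 10  → 10 < 49, loop
  ADD #6: R3 = 10 + 2 = 12  → 12 < 49, loop
  ADD #7: R3 = 12 + 2 = 14  → 14 < 49, loop
  ADD #8: R3 = 14 + 2 = 16  → 16 < 49, loop
  ADD #9: R3 = 16 + 2 = 18  → 18 < 49, loop
  ADD #10: R3 = 18 + 2 = 20  → 20 < 49, loop
  ADD #11: R3 = 20 + 2 = 22  → 22 < 49, loop
  ADD #12: R3 = 22 + 2 = 24  → 24 < 49, loop
  ADD #13: R3 = 24 + 2 = 26  → 26 < 49, loop
  ADD #14: R3 = 26 + 2 = 28  → 28 < 49, loop
  ADD #15: R3 = 28 + 2 = 30  → 30 < 49, loop
  ADD #16: R3 = 30 + 2 = 32  → 32 < 49, loop
  ADD #17: R3 = 32 + 2 = 34  → 34 < 49, loop
  ADD #18: R3 = 34 + 2 = 36  → 36 < 49, loop
  ADD #19: R3 = 36 + 2 = 38  → 38 < 49, loop
  ADD #20: R3 = 38 + 2 = 40  → 40 < 49, loop
  ADD #21: R3 = 40 + 2 = 42  → 42 < 49, loop
  ADD #22: R3 = 42 + 2 = 44  → 44 < 49, loop
  ADD #23: R3 = 44 + 2 = 46  → 46 < 49, loop
  ADD #24: R3 = 46 + 2 = 48  → 48 < 49, loop
  ADD #25: R3 = 48 + 2 = 50  → 50 >= 49, exit
Total ADD instructions: 25

25


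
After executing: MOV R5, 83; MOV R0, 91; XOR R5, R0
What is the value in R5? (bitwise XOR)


Register state trace:
  MOV R5, 83  → R5 = 83 (0b01010011)
  MOV R0, 91  → R0 = 91 (0b01011011)
  XOR R5, R0  → R5 = 83 XOR 91 = 8 (0b00001000)
Final: R5 = 8

8


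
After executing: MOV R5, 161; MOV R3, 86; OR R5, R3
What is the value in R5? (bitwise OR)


Register state trace:
  MOV R5, 161  → R5 = 161 (0b10100001)
  MOV R3, 86  → R3 = 86 (0b01010110)
  OR R5, R3   → R5 = 161 OR 86 = 247 (0b11110111)
Final: R5 = 247

247


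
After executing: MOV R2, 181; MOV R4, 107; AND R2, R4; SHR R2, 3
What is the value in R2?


Register state trace:
  MOV R2, 181  → R2 = 181 (0b10110101)
  MOV R4, 107  → R4 = 107 (0b01101011)
  AND R2, R4  → R2 = 181 AND 107 = 33 (0b00100001)
  SHR R2, 3  → R2 = 33 >> 3 = 4
Final: R2 = 4

4


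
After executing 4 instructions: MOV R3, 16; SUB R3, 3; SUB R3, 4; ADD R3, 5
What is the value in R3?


Register state trace:
  MOV R3, 16  → R3 = 16
  SUB R3, 3  → R3 = 16 - 3 = 13
  SUB R3, 4  → R3 = 13 - 4 = 9
  ADD R3, 5  → R3 = 9 + 5 = 14
Final: R3 = 14

14


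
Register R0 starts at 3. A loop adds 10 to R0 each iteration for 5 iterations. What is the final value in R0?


Starting value: R0 = 3
  Iter 1: R0 = 3 + 10 = 13
  Iter 2: R0 = 13 + 10 = 23
  Iter 3: R0 = 23 + 10 = 33
  Iter 4: R0 = 33 + 10 = 43
  Iter 5: R0 = 43 + 10 = 53
Final: R0 = 53

53


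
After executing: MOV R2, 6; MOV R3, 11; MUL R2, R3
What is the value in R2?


Register state trace:
  MOV R2, 6  → R2 = 6
  MOV R3, 11  → R3 = 11
  MUL R2, R3  → R2 = 6 * 11 = 66
Final: R2 = 66

66


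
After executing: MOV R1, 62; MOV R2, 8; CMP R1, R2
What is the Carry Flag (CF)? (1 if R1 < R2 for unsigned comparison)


Register state trace:
  MOV R1, 62  → R1 = 62
  MOV R2, 8  → R2 = 8
  CMP R1, R2  → unsigned 62 - 8: no borrow
  62 >= 8, so CF = 0
CF = 0

0


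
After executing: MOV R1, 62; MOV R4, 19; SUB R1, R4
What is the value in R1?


Register state trace:
  MOV R1, 62  → R1 = 62
  MOV R4, 19  → R4 = 19
  SUB R1, R4  → R1 = 62 - 19 = 43
Final: R1 = 43

43


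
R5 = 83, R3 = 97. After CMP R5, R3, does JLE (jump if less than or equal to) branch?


Trace:
  R5 = 83, R3 = 97
  CMP R5, R3  → compares 83 vs 97
  JLE checks: is 83 less than or equal to 97?
  83 < 97, so condition is true
Branch taken: Yes

Yes


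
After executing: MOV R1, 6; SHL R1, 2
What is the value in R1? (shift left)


Register state trace:
  MOV R1, 6  → R1 = 6
  SHL R1, 2  → R1 = 6 << 2 = 6 * 2^2 = 24
Final: R1 = 24

24


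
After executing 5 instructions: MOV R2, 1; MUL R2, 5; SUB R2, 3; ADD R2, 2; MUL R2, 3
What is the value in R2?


Register state trace:
  MOV R2, 1  → R2 = 1
  MUL R2, 5  → R2 = 1 * 5 = 5
  SUB R2, 3  → R2 = 5 - 3 = 2
  ADD R2, 2  → R2 = 2 + 2 = 4
  MUL R2, 3  → R2 = 4 * 3 = 12
Final: R2 = 12

12


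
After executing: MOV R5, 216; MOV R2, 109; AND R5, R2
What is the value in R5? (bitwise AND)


Register state trace:
  MOV R5, 216  → R5 = 216 (0b11011000)
  MOV R2, 109  → R2 = 109 (0b01101101)
  AND R5, R2  → R5 = 216 AND 109 = 72 (0b01001000)
Final: R5 = 72

72


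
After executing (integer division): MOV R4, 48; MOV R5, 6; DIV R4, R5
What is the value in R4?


Register state trace:
  MOV R4, 48  → R4 = 48
  MOV R5, 6  → R5 = 6
  DIV R4, R5  → R4 = 48 // 6 = 8
Final: R4 = 8

8


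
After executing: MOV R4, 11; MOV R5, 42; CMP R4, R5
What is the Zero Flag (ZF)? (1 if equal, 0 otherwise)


Register state trace:
  MOV R4, 11  → R4 = 11
  MOV R5, 42  → R5 = 42
  CMP R4, R5  → computes 11 - 42 = -31
  Result is nonzero, so values are not equal
ZF = 0

0


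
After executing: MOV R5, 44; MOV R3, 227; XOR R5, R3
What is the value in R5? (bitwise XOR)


Register state trace:
  MOV R5, 44  → R5 = 44 (0b00101100)
  MOV R3, 227  → R3 = 227 (0b11100011)
  XOR R5, R3  → R5 = 44 XOR 227 = 207 (0b11001111)
Final: R5 = 207

207


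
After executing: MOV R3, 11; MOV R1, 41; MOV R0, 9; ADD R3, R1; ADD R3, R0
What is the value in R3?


Register state trace:
  MOV R3, 11  → R3 = 11
  MOV R1, 41  → R1 = 41
  MOV R0, 9  → R0 = 9
  ADD R3, R1  → R3 = 11 + 41 = 52
  ADD R3, R0  → R3 = 52 + 9 = 61
Final: R3 = 61

61


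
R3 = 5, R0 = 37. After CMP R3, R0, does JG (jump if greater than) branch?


Trace:
  R3 = 5, R0 = 37
  CMP R3, R0  → compares 5 vs 37
  JG checks: is 5 greater than 37?
  5 < 37, so condition is false
Branch taken: No

No


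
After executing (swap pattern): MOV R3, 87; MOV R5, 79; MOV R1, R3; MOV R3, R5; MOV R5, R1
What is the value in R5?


Register state trace (swap pattern):
  MOV R3, 87  → R3 = 87
  MOV R5, 79  → R5 = 79
  MOV R1, R3  → R1 = 87  (save R3)
  MOV R3, R5  → R3 = 79  (R3 gets R5's value)
  MOV R5, R1  → R5 = 87  (R5 gets saved value)
Final: R5 = 87

87


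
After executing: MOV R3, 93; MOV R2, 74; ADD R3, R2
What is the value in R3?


Register state trace:
  MOV R3, 93  → R3 = 93
  MOV R2, 74  → R2 = 74
  ADD R3, R2  → R3 = 93 + 74 = 167
Final: R3 = 167

167


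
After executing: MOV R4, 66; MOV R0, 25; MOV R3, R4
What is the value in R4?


Register state trace:
  MOV R4, 66  → R4 = 66
  MOV R0, 25  → R0 = 25
  MOV R3, R4  → R3 = 66
Final: R4 = 66

66


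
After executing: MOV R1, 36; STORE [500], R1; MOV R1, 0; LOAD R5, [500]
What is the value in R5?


Register and memory trace:
  MOV R1, 36  → R1 = 36
  STORE [500], R1  → mem[500] = 36
  MOV R1, 0  → R1 = 0
  LOAD R5, [500]  → R5 = mem[500] = 36
Final: R5 = 36

36


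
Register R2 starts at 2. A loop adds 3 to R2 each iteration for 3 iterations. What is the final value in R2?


Starting value: R2 = 2
  Iter 1: R2 = 2 + 3 = 5
  Iter 2: R2 = 5 + 3 = 8
  Iter 3: R2 = 8 + 3 = 11
Final: R2 = 11

11


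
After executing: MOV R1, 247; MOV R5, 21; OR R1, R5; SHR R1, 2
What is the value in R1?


Register state trace:
  MOV R1, 247  → R1 = 247 (0b11110111)
  MOV R5, 21  → R5 = 21 (0b00010101)
  OR R1, R5  → R1 = 247 OR 21 = 247 (0b11110111)
  SHR R1, 2  → R1 = 247 >> 2 = 61
Final: R1 = 61

61


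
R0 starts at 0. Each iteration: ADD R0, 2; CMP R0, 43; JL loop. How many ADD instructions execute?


Loop trace (R0 starts at 0, target 43, step 2):
  ADD #1: R0 = 0 + 2 = 2  → 2 < 43, loop
  ADD #2: R0 = 2 + 2 = 4  → 4 < 43, loop
  ADD #3: R0 = 4 + 2 = 6  → 6 < 43, loop
  ADD #4: R0 = 6 + 2 = 8  → 8 < 43, loop
  ADD #5: R0 = 8 + 2 = 10  → 10 < 43, loop
  ADD #6: R0 = 10 + 2 = 12  → 12 < 43, loop
  ADD #7: R0 = 12 + 2 = 14  → 14 < 43, loop
  ADD #8: R0 = 14 + 2 = 16  → 16 < 43, loop
  ADD #9: R0 = 16 + 2 = 18  → 18 < 43, loop
  ADD #10: R0 = 18 + 2 = 20  → 20 < 43, loop
  ADD #11: R0 = 20 + 2 = 22  → 22 < 43, loop
  ADD #12: R0 = 22 + 2 = 24  → 24 < 43, loop
  ADD #13: R0 = 24 + 2 = 26  → 26 < 43, loop
  ADD #14: R0 = 26 + 2 = 28  → 28 < 43, loop
  ADD #15: R0 = 28 + 2 = 30  → 30 < 43, loop
  ADD #16: R0 = 30 + 2 = 32  → 32 < 43, loop
  ADD #17: R0 = 32 + 2 = 34  → 34 < 43, loop
  ADD #18: R0 = 34 + 2 = 36  → 36 < 43, loop
  ADD #19: R0 = 36 + 2 = 38  → 38 < 43, loop
  ADD #20: R0 = 38 + 2 = 40  → 40 < 43, loop
  ADD #21: R0 = 40 + 2 = 42  → 42 < 43, loop
  ADD #22: R0 = 42 + 2 = 44  → 44 >= 43, exit
Total ADD instructions: 22

22
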